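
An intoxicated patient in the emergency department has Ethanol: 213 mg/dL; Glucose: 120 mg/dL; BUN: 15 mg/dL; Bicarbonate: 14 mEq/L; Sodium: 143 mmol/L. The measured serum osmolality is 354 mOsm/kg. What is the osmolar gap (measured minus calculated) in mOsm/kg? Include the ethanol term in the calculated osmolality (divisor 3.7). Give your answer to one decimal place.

Calculated osmolality = 2·Na + glucose/18 + BUN/2.8 + ethanol/3.7
= 2·143 + 120/18 + 15/2.8 + 213/3.7
= 286 + 6.67 + 5.36 + 57.57
= 355.6 mOsm/kg ≈ 355.6 mOsm/kg
Osmolar gap = measured − calculated = 354 − 355.6 = -1.6 mOsm/kg

-1.6 mOsm/kg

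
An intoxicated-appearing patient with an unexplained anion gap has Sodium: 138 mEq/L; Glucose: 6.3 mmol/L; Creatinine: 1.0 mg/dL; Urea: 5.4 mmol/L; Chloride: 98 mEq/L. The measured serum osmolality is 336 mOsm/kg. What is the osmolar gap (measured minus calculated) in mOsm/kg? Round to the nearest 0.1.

48.3 mOsm/kg

Calculated osmolality = 2·Na + glucose + urea
= 2·138 + 6.3 + 5.4
= 276 + 6.30 + 5.40
= 287.7 mOsm/kg ≈ 287.7 mOsm/kg
Osmolar gap = measured − calculated = 336 − 287.7 = 48.3 mOsm/kg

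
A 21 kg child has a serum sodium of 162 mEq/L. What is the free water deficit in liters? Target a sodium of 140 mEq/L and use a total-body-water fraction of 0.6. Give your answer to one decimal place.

2.0 L

TBW = 0.6 · 21 = 12.6 L
Free water deficit = TBW · (Na/140 − 1)
= 12.6 · (162/140 − 1)
= 12.6 · 0.1571
= 1.98 L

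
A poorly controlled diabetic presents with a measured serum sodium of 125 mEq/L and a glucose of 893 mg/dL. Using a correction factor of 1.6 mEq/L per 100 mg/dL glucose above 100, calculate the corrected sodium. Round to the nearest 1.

Corrected Na = measured Na + 1.6 · (glucose − 100)/100
= 125 + 1.6 · (893 − 100)/100
= 125 + 12.7
= 137.7 mEq/L

138 mEq/L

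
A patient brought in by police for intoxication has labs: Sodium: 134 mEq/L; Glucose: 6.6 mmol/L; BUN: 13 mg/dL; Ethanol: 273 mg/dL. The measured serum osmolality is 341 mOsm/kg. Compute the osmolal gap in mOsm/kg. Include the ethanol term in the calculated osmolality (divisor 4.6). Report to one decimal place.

Calculated osmolality = 2·Na + glucose + BUN/2.8 + ethanol/4.6
= 2·134 + 6.6 + 13/2.8 + 273/4.6
= 268 + 6.60 + 4.64 + 59.35
= 338.59 mOsm/kg ≈ 338.6 mOsm/kg
Osmolar gap = measured − calculated = 341 − 338.6 = 2.4 mOsm/kg

2.4 mOsm/kg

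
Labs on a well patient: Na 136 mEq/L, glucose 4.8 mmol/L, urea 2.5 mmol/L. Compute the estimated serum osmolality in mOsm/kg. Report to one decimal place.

Calculated osmolality = 2·Na + glucose + urea
= 2·136 + 4.8 + 2.5
= 272 + 4.80 + 2.50
= 279.3 mOsm/kg

279.3 mOsm/kg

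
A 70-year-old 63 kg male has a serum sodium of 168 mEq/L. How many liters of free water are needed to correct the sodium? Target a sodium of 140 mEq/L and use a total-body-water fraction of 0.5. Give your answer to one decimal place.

TBW = 0.5 · 63 = 31.5 L
Free water deficit = TBW · (Na/140 − 1)
= 31.5 · (168/140 − 1)
= 31.5 · 0.2
= 6.3 L

6.3 L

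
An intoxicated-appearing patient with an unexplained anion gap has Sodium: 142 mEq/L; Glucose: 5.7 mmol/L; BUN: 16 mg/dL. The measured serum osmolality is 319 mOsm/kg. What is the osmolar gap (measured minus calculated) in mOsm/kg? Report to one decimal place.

23.6 mOsm/kg

Calculated osmolality = 2·Na + glucose + BUN/2.8
= 2·142 + 5.7 + 16/2.8
= 284 + 5.70 + 5.71
= 295.41 mOsm/kg ≈ 295.4 mOsm/kg
Osmolar gap = measured − calculated = 319 − 295.4 = 23.6 mOsm/kg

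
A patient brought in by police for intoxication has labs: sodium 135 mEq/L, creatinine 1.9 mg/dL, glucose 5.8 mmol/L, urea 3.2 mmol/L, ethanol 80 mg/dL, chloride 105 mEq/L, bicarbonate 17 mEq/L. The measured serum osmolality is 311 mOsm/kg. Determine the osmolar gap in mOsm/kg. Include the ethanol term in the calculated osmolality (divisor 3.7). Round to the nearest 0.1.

10.4 mOsm/kg

Calculated osmolality = 2·Na + glucose + urea + ethanol/3.7
= 2·135 + 5.8 + 3.2 + 80/3.7
= 270 + 5.80 + 3.20 + 21.62
= 300.62 mOsm/kg ≈ 300.6 mOsm/kg
Osmolar gap = measured − calculated = 311 − 300.6 = 10.4 mOsm/kg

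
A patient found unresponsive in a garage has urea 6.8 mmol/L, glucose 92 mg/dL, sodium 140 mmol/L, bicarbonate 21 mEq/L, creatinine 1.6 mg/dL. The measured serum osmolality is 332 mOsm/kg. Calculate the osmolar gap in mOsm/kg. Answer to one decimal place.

40.1 mOsm/kg

Calculated osmolality = 2·Na + glucose/18 + urea
= 2·140 + 92/18 + 6.8
= 280 + 5.11 + 6.80
= 291.91 mOsm/kg ≈ 291.9 mOsm/kg
Osmolar gap = measured − calculated = 332 − 291.9 = 40.1 mOsm/kg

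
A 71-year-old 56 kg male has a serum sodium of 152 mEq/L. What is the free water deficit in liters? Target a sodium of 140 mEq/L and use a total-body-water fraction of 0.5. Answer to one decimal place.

TBW = 0.5 · 56 = 28 L
Free water deficit = TBW · (Na/140 − 1)
= 28 · (152/140 − 1)
= 28 · 0.0857
= 2.4 L

2.4 L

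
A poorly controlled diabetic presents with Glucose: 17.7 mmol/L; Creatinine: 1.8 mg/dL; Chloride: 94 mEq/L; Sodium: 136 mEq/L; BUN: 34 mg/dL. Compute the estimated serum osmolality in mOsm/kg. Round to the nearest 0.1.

Calculated osmolality = 2·Na + glucose + BUN/2.8
= 2·136 + 17.7 + 34/2.8
= 272 + 17.70 + 12.14
= 301.84 mOsm/kg

301.8 mOsm/kg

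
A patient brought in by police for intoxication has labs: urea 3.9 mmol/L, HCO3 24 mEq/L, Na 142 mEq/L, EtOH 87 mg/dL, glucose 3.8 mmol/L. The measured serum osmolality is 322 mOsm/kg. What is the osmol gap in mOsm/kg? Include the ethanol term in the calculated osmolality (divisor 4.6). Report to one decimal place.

Calculated osmolality = 2·Na + glucose + urea + ethanol/4.6
= 2·142 + 3.8 + 3.9 + 87/4.6
= 284 + 3.80 + 3.90 + 18.91
= 310.61 mOsm/kg ≈ 310.6 mOsm/kg
Osmolar gap = measured − calculated = 322 − 310.6 = 11.4 mOsm/kg

11.4 mOsm/kg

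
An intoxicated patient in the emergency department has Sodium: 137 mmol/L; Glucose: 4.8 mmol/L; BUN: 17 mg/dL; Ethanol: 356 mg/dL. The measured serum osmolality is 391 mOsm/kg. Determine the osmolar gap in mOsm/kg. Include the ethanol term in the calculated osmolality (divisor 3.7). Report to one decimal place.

Calculated osmolality = 2·Na + glucose + BUN/2.8 + ethanol/3.7
= 2·137 + 4.8 + 17/2.8 + 356/3.7
= 274 + 4.80 + 6.07 + 96.22
= 381.09 mOsm/kg ≈ 381.1 mOsm/kg
Osmolar gap = measured − calculated = 391 − 381.1 = 9.9 mOsm/kg

9.9 mOsm/kg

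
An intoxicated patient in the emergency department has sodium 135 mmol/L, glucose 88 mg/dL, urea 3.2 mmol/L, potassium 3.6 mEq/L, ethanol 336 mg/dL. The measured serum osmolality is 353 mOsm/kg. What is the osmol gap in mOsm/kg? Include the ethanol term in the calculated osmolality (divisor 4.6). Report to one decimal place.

1.9 mOsm/kg

Calculated osmolality = 2·Na + glucose/18 + urea + ethanol/4.6
= 2·135 + 88/18 + 3.2 + 336/4.6
= 270 + 4.89 + 3.20 + 73.04
= 351.13 mOsm/kg ≈ 351.1 mOsm/kg
Osmolar gap = measured − calculated = 353 − 351.1 = 1.9 mOsm/kg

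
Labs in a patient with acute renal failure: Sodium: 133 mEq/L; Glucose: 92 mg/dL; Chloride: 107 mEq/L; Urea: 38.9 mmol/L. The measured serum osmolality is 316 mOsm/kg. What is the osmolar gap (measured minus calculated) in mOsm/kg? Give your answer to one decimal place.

Calculated osmolality = 2·Na + glucose/18 + urea
= 2·133 + 92/18 + 38.9
= 266 + 5.11 + 38.90
= 310.01 mOsm/kg ≈ 310.0 mOsm/kg
Osmolar gap = measured − calculated = 316 − 310.0 = 6.0 mOsm/kg

6.0 mOsm/kg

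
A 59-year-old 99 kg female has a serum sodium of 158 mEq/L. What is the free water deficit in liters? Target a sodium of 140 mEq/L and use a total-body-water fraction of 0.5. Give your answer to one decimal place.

TBW = 0.5 · 99 = 49.5 L
Free water deficit = TBW · (Na/140 − 1)
= 49.5 · (158/140 − 1)
= 49.5 · 0.1286
= 6.37 L

6.4 L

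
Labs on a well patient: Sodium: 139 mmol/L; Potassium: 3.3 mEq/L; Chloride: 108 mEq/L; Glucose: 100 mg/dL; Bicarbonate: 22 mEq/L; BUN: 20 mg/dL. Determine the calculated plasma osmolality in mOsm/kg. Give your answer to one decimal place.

Calculated osmolality = 2·Na + glucose/18 + BUN/2.8
= 2·139 + 100/18 + 20/2.8
= 278 + 5.56 + 7.14
= 290.7 mOsm/kg

290.7 mOsm/kg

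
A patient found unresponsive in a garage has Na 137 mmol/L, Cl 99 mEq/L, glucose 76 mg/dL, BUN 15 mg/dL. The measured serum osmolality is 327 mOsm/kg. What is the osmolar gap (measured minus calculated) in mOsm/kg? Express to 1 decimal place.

43.4 mOsm/kg

Calculated osmolality = 2·Na + glucose/18 + BUN/2.8
= 2·137 + 76/18 + 15/2.8
= 274 + 4.22 + 5.36
= 283.58 mOsm/kg ≈ 283.6 mOsm/kg
Osmolar gap = measured − calculated = 327 − 283.6 = 43.4 mOsm/kg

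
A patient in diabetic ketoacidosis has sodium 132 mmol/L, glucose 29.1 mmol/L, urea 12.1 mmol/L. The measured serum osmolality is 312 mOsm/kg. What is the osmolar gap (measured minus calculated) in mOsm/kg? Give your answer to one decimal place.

Calculated osmolality = 2·Na + glucose + urea
= 2·132 + 29.1 + 12.1
= 264 + 29.10 + 12.10
= 305.2 mOsm/kg ≈ 305.2 mOsm/kg
Osmolar gap = measured − calculated = 312 − 305.2 = 6.8 mOsm/kg

6.8 mOsm/kg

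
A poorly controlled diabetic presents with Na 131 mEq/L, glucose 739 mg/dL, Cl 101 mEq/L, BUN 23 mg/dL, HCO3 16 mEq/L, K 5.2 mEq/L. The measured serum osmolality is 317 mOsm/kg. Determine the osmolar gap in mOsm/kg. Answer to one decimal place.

Calculated osmolality = 2·Na + glucose/18 + BUN/2.8
= 2·131 + 739/18 + 23/2.8
= 262 + 41.06 + 8.21
= 311.27 mOsm/kg ≈ 311.3 mOsm/kg
Osmolar gap = measured − calculated = 317 − 311.3 = 5.7 mOsm/kg

5.7 mOsm/kg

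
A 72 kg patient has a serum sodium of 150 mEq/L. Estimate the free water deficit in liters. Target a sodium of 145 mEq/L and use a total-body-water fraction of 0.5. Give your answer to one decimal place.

1.2 L

TBW = 0.5 · 72 = 36 L
Free water deficit = TBW · (Na/145 − 1)
= 36 · (150/145 − 1)
= 36 · 0.0345
= 1.24 L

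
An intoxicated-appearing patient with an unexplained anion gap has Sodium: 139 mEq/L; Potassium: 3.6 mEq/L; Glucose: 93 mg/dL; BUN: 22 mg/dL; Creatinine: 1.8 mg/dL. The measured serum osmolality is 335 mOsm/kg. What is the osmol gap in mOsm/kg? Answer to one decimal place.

44.0 mOsm/kg

Calculated osmolality = 2·Na + glucose/18 + BUN/2.8
= 2·139 + 93/18 + 22/2.8
= 278 + 5.17 + 7.86
= 291.03 mOsm/kg ≈ 291.0 mOsm/kg
Osmolar gap = measured − calculated = 335 − 291.0 = 44.0 mOsm/kg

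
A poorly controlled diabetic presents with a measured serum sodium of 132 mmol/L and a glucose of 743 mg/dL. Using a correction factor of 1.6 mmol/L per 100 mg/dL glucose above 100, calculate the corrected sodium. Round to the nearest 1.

Corrected Na = measured Na + 1.6 · (glucose − 100)/100
= 132 + 1.6 · (743 − 100)/100
= 132 + 10.3
= 142.3 mmol/L

142 mmol/L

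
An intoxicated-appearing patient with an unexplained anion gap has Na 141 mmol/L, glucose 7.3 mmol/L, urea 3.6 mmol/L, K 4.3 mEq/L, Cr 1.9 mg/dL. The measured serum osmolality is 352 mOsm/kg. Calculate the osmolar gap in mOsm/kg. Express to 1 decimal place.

Calculated osmolality = 2·Na + glucose + urea
= 2·141 + 7.3 + 3.6
= 282 + 7.30 + 3.60
= 292.9 mOsm/kg ≈ 292.9 mOsm/kg
Osmolar gap = measured − calculated = 352 − 292.9 = 59.1 mOsm/kg

59.1 mOsm/kg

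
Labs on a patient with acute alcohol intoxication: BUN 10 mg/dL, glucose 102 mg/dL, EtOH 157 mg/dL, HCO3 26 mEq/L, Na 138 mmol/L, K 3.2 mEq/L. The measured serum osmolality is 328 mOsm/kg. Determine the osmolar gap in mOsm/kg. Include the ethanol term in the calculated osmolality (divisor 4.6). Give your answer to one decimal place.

8.6 mOsm/kg

Calculated osmolality = 2·Na + glucose/18 + BUN/2.8 + ethanol/4.6
= 2·138 + 102/18 + 10/2.8 + 157/4.6
= 276 + 5.67 + 3.57 + 34.13
= 319.37 mOsm/kg ≈ 319.4 mOsm/kg
Osmolar gap = measured − calculated = 328 − 319.4 = 8.6 mOsm/kg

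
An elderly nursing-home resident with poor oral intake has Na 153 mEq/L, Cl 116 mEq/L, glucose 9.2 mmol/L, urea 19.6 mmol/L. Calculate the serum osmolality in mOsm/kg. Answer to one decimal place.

Calculated osmolality = 2·Na + glucose + urea
= 2·153 + 9.2 + 19.6
= 306 + 9.20 + 19.60
= 334.8 mOsm/kg

334.8 mOsm/kg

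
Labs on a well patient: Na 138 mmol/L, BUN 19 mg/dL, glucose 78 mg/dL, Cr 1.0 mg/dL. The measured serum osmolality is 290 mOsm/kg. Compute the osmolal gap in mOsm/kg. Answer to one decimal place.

Calculated osmolality = 2·Na + glucose/18 + BUN/2.8
= 2·138 + 78/18 + 19/2.8
= 276 + 4.33 + 6.79
= 287.12 mOsm/kg ≈ 287.1 mOsm/kg
Osmolar gap = measured − calculated = 290 − 287.1 = 2.9 mOsm/kg

2.9 mOsm/kg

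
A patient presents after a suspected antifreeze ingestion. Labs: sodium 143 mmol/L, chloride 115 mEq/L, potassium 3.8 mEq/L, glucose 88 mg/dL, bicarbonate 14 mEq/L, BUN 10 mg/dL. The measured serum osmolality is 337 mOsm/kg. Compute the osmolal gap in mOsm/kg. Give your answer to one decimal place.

Calculated osmolality = 2·Na + glucose/18 + BUN/2.8
= 2·143 + 88/18 + 10/2.8
= 286 + 4.89 + 3.57
= 294.46 mOsm/kg ≈ 294.5 mOsm/kg
Osmolar gap = measured − calculated = 337 − 294.5 = 42.5 mOsm/kg

42.5 mOsm/kg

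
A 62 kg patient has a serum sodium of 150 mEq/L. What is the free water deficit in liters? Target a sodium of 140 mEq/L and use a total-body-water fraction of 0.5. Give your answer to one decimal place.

TBW = 0.5 · 62 = 31 L
Free water deficit = TBW · (Na/140 − 1)
= 31 · (150/140 − 1)
= 31 · 0.0714
= 2.21 L

2.2 L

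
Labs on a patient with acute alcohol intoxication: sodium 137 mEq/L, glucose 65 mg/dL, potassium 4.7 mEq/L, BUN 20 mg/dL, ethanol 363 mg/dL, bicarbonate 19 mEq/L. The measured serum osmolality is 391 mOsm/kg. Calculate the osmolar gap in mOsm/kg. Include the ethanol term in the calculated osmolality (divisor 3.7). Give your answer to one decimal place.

Calculated osmolality = 2·Na + glucose/18 + BUN/2.8 + ethanol/3.7
= 2·137 + 65/18 + 20/2.8 + 363/3.7
= 274 + 3.61 + 7.14 + 98.11
= 382.86 mOsm/kg ≈ 382.9 mOsm/kg
Osmolar gap = measured − calculated = 391 − 382.9 = 8.1 mOsm/kg

8.1 mOsm/kg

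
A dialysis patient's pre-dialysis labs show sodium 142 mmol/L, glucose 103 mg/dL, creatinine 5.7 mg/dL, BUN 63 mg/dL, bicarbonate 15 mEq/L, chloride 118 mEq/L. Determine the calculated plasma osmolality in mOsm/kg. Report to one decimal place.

Calculated osmolality = 2·Na + glucose/18 + BUN/2.8
= 2·142 + 103/18 + 63/2.8
= 284 + 5.72 + 22.50
= 312.22 mOsm/kg

312.2 mOsm/kg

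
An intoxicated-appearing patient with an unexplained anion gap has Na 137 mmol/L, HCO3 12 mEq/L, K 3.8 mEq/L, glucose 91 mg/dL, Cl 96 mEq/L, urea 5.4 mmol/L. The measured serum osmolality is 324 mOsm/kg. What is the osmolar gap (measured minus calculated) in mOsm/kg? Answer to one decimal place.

Calculated osmolality = 2·Na + glucose/18 + urea
= 2·137 + 91/18 + 5.4
= 274 + 5.06 + 5.40
= 284.46 mOsm/kg ≈ 284.5 mOsm/kg
Osmolar gap = measured − calculated = 324 − 284.5 = 39.5 mOsm/kg

39.5 mOsm/kg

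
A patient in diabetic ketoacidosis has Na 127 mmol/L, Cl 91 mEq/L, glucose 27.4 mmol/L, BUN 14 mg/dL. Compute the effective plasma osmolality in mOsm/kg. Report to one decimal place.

Effective osmolality excludes urea (freely permeant across cell membranes):
2·Na + glucose
= 2·127 + 27.4
= 254 + 27.4
= 281.4 mOsm/kg

281.4 mOsm/kg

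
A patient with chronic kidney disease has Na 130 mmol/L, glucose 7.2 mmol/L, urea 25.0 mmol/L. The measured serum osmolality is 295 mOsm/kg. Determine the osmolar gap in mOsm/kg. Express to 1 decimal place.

2.8 mOsm/kg

Calculated osmolality = 2·Na + glucose + urea
= 2·130 + 7.2 + 25
= 260 + 7.20 + 25
= 292.2 mOsm/kg ≈ 292.2 mOsm/kg
Osmolar gap = measured − calculated = 295 − 292.2 = 2.8 mOsm/kg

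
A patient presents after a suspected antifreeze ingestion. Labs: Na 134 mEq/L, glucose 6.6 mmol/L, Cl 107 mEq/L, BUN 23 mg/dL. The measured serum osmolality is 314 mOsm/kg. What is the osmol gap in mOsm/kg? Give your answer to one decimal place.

31.2 mOsm/kg

Calculated osmolality = 2·Na + glucose + BUN/2.8
= 2·134 + 6.6 + 23/2.8
= 268 + 6.60 + 8.21
= 282.81 mOsm/kg ≈ 282.8 mOsm/kg
Osmolar gap = measured − calculated = 314 − 282.8 = 31.2 mOsm/kg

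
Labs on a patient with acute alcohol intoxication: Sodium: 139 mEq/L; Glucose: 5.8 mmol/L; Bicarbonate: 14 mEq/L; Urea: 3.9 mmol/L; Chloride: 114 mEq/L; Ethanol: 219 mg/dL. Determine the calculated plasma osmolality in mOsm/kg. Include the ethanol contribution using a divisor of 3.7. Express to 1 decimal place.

Calculated osmolality = 2·Na + glucose + urea + ethanol/3.7
= 2·139 + 5.8 + 3.9 + 219/3.7
= 278 + 5.80 + 3.90 + 59.19
= 346.89 mOsm/kg

346.9 mOsm/kg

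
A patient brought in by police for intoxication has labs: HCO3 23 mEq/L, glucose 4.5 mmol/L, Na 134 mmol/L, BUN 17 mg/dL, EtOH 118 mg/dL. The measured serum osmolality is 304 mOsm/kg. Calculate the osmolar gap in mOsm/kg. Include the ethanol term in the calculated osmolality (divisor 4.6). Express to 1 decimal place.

-0.2 mOsm/kg

Calculated osmolality = 2·Na + glucose + BUN/2.8 + ethanol/4.6
= 2·134 + 4.5 + 17/2.8 + 118/4.6
= 268 + 4.50 + 6.07 + 25.65
= 304.22 mOsm/kg ≈ 304.2 mOsm/kg
Osmolar gap = measured − calculated = 304 − 304.2 = -0.2 mOsm/kg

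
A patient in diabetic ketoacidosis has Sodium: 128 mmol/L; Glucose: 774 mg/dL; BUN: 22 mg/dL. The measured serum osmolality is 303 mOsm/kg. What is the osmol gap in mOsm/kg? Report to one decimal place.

Calculated osmolality = 2·Na + glucose/18 + BUN/2.8
= 2·128 + 774/18 + 22/2.8
= 256 + 43 + 7.86
= 306.86 mOsm/kg ≈ 306.9 mOsm/kg
Osmolar gap = measured − calculated = 303 − 306.9 = -3.9 mOsm/kg

-3.9 mOsm/kg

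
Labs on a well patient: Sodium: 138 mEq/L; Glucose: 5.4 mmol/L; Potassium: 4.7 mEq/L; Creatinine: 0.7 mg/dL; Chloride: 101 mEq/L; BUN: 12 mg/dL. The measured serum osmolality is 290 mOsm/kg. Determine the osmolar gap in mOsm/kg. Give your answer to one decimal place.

Calculated osmolality = 2·Na + glucose + BUN/2.8
= 2·138 + 5.4 + 12/2.8
= 276 + 5.40 + 4.29
= 285.69 mOsm/kg ≈ 285.7 mOsm/kg
Osmolar gap = measured − calculated = 290 − 285.7 = 4.3 mOsm/kg

4.3 mOsm/kg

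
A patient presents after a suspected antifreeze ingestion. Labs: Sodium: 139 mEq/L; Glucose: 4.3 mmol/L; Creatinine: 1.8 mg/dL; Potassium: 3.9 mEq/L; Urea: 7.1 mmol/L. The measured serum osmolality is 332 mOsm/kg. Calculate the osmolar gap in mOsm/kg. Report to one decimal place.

Calculated osmolality = 2·Na + glucose + urea
= 2·139 + 4.3 + 7.1
= 278 + 4.30 + 7.10
= 289.4 mOsm/kg ≈ 289.4 mOsm/kg
Osmolar gap = measured − calculated = 332 − 289.4 = 42.6 mOsm/kg

42.6 mOsm/kg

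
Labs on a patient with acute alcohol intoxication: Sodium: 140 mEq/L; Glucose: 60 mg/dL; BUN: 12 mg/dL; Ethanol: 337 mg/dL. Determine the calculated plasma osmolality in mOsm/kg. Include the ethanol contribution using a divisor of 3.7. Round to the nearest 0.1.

378.7 mOsm/kg

Calculated osmolality = 2·Na + glucose/18 + BUN/2.8 + ethanol/3.7
= 2·140 + 60/18 + 12/2.8 + 337/3.7
= 280 + 3.33 + 4.29 + 91.08
= 378.7 mOsm/kg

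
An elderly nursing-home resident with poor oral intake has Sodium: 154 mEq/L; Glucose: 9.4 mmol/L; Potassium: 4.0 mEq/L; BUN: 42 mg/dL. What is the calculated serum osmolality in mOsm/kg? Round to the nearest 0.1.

332.4 mOsm/kg

Calculated osmolality = 2·Na + glucose + BUN/2.8
= 2·154 + 9.4 + 42/2.8
= 308 + 9.40 + 15
= 332.4 mOsm/kg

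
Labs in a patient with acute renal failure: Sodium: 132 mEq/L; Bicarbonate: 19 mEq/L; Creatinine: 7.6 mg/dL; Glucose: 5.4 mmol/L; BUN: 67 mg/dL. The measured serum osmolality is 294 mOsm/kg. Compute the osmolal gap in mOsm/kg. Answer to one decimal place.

0.7 mOsm/kg

Calculated osmolality = 2·Na + glucose + BUN/2.8
= 2·132 + 5.4 + 67/2.8
= 264 + 5.40 + 23.93
= 293.33 mOsm/kg ≈ 293.3 mOsm/kg
Osmolar gap = measured − calculated = 294 − 293.3 = 0.7 mOsm/kg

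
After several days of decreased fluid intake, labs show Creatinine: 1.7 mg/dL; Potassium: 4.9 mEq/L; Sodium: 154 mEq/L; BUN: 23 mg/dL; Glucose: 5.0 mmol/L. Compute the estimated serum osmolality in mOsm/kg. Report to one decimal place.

Calculated osmolality = 2·Na + glucose + BUN/2.8
= 2·154 + 5 + 23/2.8
= 308 + 5 + 8.21
= 321.21 mOsm/kg

321.2 mOsm/kg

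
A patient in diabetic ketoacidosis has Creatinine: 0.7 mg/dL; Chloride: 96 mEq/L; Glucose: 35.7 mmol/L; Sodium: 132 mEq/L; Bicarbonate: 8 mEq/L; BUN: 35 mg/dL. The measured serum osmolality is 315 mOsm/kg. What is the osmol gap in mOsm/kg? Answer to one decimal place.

2.8 mOsm/kg

Calculated osmolality = 2·Na + glucose + BUN/2.8
= 2·132 + 35.7 + 35/2.8
= 264 + 35.70 + 12.50
= 312.2 mOsm/kg ≈ 312.2 mOsm/kg
Osmolar gap = measured − calculated = 315 − 312.2 = 2.8 mOsm/kg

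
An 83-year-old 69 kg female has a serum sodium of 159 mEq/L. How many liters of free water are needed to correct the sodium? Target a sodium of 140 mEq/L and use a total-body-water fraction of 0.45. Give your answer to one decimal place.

4.2 L

TBW = 0.45 · 69 = 31.05 L
Free water deficit = TBW · (Na/140 − 1)
= 31.05 · (159/140 − 1)
= 31.05 · 0.1357
= 4.21 L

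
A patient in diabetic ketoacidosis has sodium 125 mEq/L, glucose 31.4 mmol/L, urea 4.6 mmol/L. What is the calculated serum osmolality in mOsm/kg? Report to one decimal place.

Calculated osmolality = 2·Na + glucose + urea
= 2·125 + 31.4 + 4.6
= 250 + 31.40 + 4.60
= 286 mOsm/kg

286.0 mOsm/kg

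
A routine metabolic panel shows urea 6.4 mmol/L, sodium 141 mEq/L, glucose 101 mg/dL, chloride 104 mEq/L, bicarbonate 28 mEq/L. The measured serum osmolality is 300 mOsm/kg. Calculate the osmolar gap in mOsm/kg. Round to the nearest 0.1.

Calculated osmolality = 2·Na + glucose/18 + urea
= 2·141 + 101/18 + 6.4
= 282 + 5.61 + 6.40
= 294.01 mOsm/kg ≈ 294.0 mOsm/kg
Osmolar gap = measured − calculated = 300 − 294.0 = 6.0 mOsm/kg

6.0 mOsm/kg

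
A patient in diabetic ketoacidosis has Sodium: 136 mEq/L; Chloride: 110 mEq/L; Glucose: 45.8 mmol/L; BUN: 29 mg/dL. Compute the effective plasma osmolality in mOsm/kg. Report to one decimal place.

317.8 mOsm/kg

Effective osmolality excludes urea (freely permeant across cell membranes):
2·Na + glucose
= 2·136 + 45.8
= 272 + 45.8
= 317.8 mOsm/kg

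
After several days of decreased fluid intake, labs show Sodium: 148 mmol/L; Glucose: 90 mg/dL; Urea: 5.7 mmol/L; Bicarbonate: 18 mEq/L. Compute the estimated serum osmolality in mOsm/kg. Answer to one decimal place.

Calculated osmolality = 2·Na + glucose/18 + urea
= 2·148 + 90/18 + 5.7
= 296 + 5 + 5.70
= 306.7 mOsm/kg

306.7 mOsm/kg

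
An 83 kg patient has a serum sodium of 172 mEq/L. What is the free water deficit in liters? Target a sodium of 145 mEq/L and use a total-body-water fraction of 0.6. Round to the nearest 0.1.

9.3 L

TBW = 0.6 · 83 = 49.8 L
Free water deficit = TBW · (Na/145 − 1)
= 49.8 · (172/145 − 1)
= 49.8 · 0.1862
= 9.27 L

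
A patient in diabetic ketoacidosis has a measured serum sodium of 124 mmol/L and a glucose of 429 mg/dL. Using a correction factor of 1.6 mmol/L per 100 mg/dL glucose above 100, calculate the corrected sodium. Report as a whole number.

Corrected Na = measured Na + 1.6 · (glucose − 100)/100
= 124 + 1.6 · (429 − 100)/100
= 124 + 5.3
= 129.3 mmol/L

129 mmol/L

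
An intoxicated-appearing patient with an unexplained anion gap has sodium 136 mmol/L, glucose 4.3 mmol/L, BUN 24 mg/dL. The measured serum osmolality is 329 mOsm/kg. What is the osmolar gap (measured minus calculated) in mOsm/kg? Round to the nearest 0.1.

Calculated osmolality = 2·Na + glucose + BUN/2.8
= 2·136 + 4.3 + 24/2.8
= 272 + 4.30 + 8.57
= 284.87 mOsm/kg ≈ 284.9 mOsm/kg
Osmolar gap = measured − calculated = 329 − 284.9 = 44.1 mOsm/kg

44.1 mOsm/kg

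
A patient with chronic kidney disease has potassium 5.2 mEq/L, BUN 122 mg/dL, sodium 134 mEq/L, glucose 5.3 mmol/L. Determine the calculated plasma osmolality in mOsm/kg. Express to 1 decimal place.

316.9 mOsm/kg

Calculated osmolality = 2·Na + glucose + BUN/2.8
= 2·134 + 5.3 + 122/2.8
= 268 + 5.30 + 43.57
= 316.87 mOsm/kg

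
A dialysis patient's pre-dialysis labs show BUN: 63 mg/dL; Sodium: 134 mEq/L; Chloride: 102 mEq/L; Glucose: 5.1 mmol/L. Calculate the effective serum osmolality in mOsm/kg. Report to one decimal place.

Effective osmolality excludes urea (freely permeant across cell membranes):
2·Na + glucose
= 2·134 + 5.1
= 268 + 5.1
= 273.1 mOsm/kg

273.1 mOsm/kg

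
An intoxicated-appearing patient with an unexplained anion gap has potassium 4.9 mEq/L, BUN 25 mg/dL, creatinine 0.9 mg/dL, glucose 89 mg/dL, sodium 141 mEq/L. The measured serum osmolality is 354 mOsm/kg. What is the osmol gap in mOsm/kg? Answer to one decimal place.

58.1 mOsm/kg

Calculated osmolality = 2·Na + glucose/18 + BUN/2.8
= 2·141 + 89/18 + 25/2.8
= 282 + 4.94 + 8.93
= 295.87 mOsm/kg ≈ 295.9 mOsm/kg
Osmolar gap = measured − calculated = 354 − 295.9 = 58.1 mOsm/kg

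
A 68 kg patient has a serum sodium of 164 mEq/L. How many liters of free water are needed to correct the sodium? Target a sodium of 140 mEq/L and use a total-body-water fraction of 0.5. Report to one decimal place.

5.8 L

TBW = 0.5 · 68 = 34 L
Free water deficit = TBW · (Na/140 − 1)
= 34 · (164/140 − 1)
= 34 · 0.1714
= 5.83 L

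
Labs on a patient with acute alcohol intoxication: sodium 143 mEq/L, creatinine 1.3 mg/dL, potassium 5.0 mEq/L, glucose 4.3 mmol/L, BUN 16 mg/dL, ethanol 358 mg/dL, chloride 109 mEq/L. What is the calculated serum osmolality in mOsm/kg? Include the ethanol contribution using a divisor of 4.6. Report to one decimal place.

Calculated osmolality = 2·Na + glucose + BUN/2.8 + ethanol/4.6
= 2·143 + 4.3 + 16/2.8 + 358/4.6
= 286 + 4.30 + 5.71 + 77.83
= 373.84 mOsm/kg

373.8 mOsm/kg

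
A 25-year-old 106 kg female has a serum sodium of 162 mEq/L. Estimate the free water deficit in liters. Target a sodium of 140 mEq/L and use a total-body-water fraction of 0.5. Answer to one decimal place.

TBW = 0.5 · 106 = 53 L
Free water deficit = TBW · (Na/140 − 1)
= 53 · (162/140 − 1)
= 53 · 0.1571
= 8.33 L

8.3 L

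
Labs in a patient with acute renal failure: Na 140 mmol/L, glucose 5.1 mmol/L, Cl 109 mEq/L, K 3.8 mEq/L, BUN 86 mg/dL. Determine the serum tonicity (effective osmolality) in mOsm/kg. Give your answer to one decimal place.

Effective osmolality excludes urea (freely permeant across cell membranes):
2·Na + glucose
= 2·140 + 5.1
= 280 + 5.1
= 285.1 mOsm/kg

285.1 mOsm/kg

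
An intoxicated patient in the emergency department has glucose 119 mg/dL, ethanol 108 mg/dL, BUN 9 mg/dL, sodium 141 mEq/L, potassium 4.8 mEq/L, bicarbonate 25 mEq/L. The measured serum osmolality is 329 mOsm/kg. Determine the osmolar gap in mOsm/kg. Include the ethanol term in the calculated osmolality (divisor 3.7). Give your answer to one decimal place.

8.0 mOsm/kg

Calculated osmolality = 2·Na + glucose/18 + BUN/2.8 + ethanol/3.7
= 2·141 + 119/18 + 9/2.8 + 108/3.7
= 282 + 6.61 + 3.21 + 29.19
= 321.01 mOsm/kg ≈ 321.0 mOsm/kg
Osmolar gap = measured − calculated = 329 − 321.0 = 8.0 mOsm/kg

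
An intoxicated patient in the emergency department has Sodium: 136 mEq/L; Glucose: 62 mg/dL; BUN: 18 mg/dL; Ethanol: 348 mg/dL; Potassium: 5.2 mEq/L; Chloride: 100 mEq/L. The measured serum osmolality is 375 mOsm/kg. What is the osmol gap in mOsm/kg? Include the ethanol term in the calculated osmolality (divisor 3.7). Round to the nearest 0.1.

-0.9 mOsm/kg

Calculated osmolality = 2·Na + glucose/18 + BUN/2.8 + ethanol/3.7
= 2·136 + 62/18 + 18/2.8 + 348/3.7
= 272 + 3.44 + 6.43 + 94.05
= 375.92 mOsm/kg ≈ 375.9 mOsm/kg
Osmolar gap = measured − calculated = 375 − 375.9 = -0.9 mOsm/kg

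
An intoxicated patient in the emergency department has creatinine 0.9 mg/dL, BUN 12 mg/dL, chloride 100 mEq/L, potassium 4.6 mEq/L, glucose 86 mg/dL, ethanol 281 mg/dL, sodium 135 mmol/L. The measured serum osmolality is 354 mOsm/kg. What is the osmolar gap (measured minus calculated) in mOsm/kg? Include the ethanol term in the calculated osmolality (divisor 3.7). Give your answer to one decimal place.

-1.0 mOsm/kg

Calculated osmolality = 2·Na + glucose/18 + BUN/2.8 + ethanol/3.7
= 2·135 + 86/18 + 12/2.8 + 281/3.7
= 270 + 4.78 + 4.29 + 75.95
= 355.02 mOsm/kg ≈ 355.0 mOsm/kg
Osmolar gap = measured − calculated = 354 − 355.0 = -1.0 mOsm/kg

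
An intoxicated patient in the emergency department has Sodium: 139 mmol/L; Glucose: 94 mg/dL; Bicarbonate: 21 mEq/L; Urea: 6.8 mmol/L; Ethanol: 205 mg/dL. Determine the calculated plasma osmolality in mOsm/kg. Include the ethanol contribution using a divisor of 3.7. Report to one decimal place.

Calculated osmolality = 2·Na + glucose/18 + urea + ethanol/3.7
= 2·139 + 94/18 + 6.8 + 205/3.7
= 278 + 5.22 + 6.80 + 55.41
= 345.43 mOsm/kg

345.4 mOsm/kg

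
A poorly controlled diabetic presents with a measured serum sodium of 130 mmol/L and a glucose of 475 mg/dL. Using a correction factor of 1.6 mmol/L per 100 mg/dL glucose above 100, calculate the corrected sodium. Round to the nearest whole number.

Corrected Na = measured Na + 1.6 · (glucose − 100)/100
= 130 + 1.6 · (475 − 100)/100
= 130 + 6
= 136 mmol/L

136 mmol/L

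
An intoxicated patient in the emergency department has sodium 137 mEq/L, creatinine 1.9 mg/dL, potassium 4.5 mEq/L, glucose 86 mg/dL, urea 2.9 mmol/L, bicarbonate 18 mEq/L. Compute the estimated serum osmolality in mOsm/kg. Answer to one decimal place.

281.7 mOsm/kg

Calculated osmolality = 2·Na + glucose/18 + urea
= 2·137 + 86/18 + 2.9
= 274 + 4.78 + 2.90
= 281.68 mOsm/kg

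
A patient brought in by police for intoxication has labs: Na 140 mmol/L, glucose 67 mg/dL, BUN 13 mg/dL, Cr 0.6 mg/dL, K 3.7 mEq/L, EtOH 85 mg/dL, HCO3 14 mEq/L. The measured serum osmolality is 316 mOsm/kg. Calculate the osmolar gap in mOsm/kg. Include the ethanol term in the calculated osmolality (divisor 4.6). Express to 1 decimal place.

9.2 mOsm/kg

Calculated osmolality = 2·Na + glucose/18 + BUN/2.8 + ethanol/4.6
= 2·140 + 67/18 + 13/2.8 + 85/4.6
= 280 + 3.72 + 4.64 + 18.48
= 306.84 mOsm/kg ≈ 306.8 mOsm/kg
Osmolar gap = measured − calculated = 316 − 306.8 = 9.2 mOsm/kg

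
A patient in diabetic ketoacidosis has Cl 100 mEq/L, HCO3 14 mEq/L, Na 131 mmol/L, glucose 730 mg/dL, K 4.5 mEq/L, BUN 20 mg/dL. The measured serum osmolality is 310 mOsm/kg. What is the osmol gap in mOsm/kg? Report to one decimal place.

Calculated osmolality = 2·Na + glucose/18 + BUN/2.8
= 2·131 + 730/18 + 20/2.8
= 262 + 40.56 + 7.14
= 309.7 mOsm/kg ≈ 309.7 mOsm/kg
Osmolar gap = measured − calculated = 310 − 309.7 = 0.3 mOsm/kg

0.3 mOsm/kg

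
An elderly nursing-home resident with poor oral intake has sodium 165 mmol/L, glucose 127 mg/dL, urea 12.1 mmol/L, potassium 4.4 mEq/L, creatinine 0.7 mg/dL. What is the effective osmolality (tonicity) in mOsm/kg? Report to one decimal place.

337.1 mOsm/kg

Effective osmolality excludes urea (freely permeant across cell membranes):
2·Na + glucose/18
= 2·165 + 127/18
= 330 + 7.06
= 337.06 mOsm/kg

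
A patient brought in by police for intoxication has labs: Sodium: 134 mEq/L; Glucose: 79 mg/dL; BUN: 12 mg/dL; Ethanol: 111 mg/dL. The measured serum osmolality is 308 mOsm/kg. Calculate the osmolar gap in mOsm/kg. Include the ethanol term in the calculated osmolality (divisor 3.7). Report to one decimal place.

Calculated osmolality = 2·Na + glucose/18 + BUN/2.8 + ethanol/3.7
= 2·134 + 79/18 + 12/2.8 + 111/3.7
= 268 + 4.39 + 4.29 + 30
= 306.68 mOsm/kg ≈ 306.7 mOsm/kg
Osmolar gap = measured − calculated = 308 − 306.7 = 1.3 mOsm/kg

1.3 mOsm/kg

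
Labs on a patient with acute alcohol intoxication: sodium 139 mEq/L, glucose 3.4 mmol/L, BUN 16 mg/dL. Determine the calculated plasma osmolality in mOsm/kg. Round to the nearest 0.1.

Calculated osmolality = 2·Na + glucose + BUN/2.8
= 2·139 + 3.4 + 16/2.8
= 278 + 3.40 + 5.71
= 287.11 mOsm/kg

287.1 mOsm/kg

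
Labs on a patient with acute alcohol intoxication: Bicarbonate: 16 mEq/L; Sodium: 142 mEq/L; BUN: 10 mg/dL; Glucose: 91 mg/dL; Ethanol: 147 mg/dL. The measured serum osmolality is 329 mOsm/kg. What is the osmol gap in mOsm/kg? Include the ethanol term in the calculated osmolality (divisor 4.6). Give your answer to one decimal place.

4.4 mOsm/kg

Calculated osmolality = 2·Na + glucose/18 + BUN/2.8 + ethanol/4.6
= 2·142 + 91/18 + 10/2.8 + 147/4.6
= 284 + 5.06 + 3.57 + 31.96
= 324.59 mOsm/kg ≈ 324.6 mOsm/kg
Osmolar gap = measured − calculated = 329 − 324.6 = 4.4 mOsm/kg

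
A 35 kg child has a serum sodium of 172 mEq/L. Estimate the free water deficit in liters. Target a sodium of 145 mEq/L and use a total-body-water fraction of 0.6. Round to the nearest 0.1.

TBW = 0.6 · 35 = 21 L
Free water deficit = TBW · (Na/145 − 1)
= 21 · (172/145 − 1)
= 21 · 0.1862
= 3.91 L

3.9 L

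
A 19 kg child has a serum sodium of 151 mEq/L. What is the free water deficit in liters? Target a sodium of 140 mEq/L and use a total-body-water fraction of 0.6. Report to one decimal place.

0.9 L

TBW = 0.6 · 19 = 11.4 L
Free water deficit = TBW · (Na/140 − 1)
= 11.4 · (151/140 − 1)
= 11.4 · 0.0786
= 0.9 L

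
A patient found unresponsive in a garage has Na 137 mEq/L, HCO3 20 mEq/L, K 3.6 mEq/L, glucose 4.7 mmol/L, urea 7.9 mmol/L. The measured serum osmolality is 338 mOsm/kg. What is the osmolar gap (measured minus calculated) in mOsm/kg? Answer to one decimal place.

51.4 mOsm/kg

Calculated osmolality = 2·Na + glucose + urea
= 2·137 + 4.7 + 7.9
= 274 + 4.70 + 7.90
= 286.6 mOsm/kg ≈ 286.6 mOsm/kg
Osmolar gap = measured − calculated = 338 − 286.6 = 51.4 mOsm/kg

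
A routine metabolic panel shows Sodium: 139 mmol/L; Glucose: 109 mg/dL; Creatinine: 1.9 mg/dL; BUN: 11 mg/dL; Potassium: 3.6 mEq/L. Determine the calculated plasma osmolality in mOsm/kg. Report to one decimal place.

288.0 mOsm/kg

Calculated osmolality = 2·Na + glucose/18 + BUN/2.8
= 2·139 + 109/18 + 11/2.8
= 278 + 6.06 + 3.93
= 287.99 mOsm/kg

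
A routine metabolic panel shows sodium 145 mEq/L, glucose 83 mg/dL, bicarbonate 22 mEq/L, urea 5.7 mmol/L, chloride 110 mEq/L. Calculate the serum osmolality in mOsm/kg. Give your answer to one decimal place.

300.3 mOsm/kg

Calculated osmolality = 2·Na + glucose/18 + urea
= 2·145 + 83/18 + 5.7
= 290 + 4.61 + 5.70
= 300.31 mOsm/kg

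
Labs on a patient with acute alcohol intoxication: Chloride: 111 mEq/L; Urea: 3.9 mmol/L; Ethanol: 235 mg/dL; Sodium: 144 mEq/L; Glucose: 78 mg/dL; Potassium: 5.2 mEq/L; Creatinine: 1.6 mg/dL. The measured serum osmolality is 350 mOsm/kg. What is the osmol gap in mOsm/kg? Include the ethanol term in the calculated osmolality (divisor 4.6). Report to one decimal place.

Calculated osmolality = 2·Na + glucose/18 + urea + ethanol/4.6
= 2·144 + 78/18 + 3.9 + 235/4.6
= 288 + 4.33 + 3.90 + 51.09
= 347.32 mOsm/kg ≈ 347.3 mOsm/kg
Osmolar gap = measured − calculated = 350 − 347.3 = 2.7 mOsm/kg

2.7 mOsm/kg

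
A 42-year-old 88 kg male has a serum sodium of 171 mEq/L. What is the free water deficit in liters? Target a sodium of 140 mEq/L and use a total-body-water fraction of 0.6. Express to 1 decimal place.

TBW = 0.6 · 88 = 52.8 L
Free water deficit = TBW · (Na/140 − 1)
= 52.8 · (171/140 − 1)
= 52.8 · 0.2214
= 11.69 L

11.7 L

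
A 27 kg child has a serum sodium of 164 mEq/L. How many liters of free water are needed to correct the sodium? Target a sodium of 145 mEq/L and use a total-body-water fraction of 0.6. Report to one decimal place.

2.1 L

TBW = 0.6 · 27 = 16.2 L
Free water deficit = TBW · (Na/145 − 1)
= 16.2 · (164/145 − 1)
= 16.2 · 0.131
= 2.12 L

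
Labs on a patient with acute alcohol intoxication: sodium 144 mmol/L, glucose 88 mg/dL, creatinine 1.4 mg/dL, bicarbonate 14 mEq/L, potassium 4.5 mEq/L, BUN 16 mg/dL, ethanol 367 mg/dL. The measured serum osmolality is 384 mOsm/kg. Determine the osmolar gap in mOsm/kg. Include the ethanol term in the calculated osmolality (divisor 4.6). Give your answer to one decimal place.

Calculated osmolality = 2·Na + glucose/18 + BUN/2.8 + ethanol/4.6
= 2·144 + 88/18 + 16/2.8 + 367/4.6
= 288 + 4.89 + 5.71 + 79.78
= 378.38 mOsm/kg ≈ 378.4 mOsm/kg
Osmolar gap = measured − calculated = 384 − 378.4 = 5.6 mOsm/kg

5.6 mOsm/kg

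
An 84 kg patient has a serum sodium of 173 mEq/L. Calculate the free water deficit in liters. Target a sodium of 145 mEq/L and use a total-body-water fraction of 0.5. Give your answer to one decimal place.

8.1 L

TBW = 0.5 · 84 = 42 L
Free water deficit = TBW · (Na/145 − 1)
= 42 · (173/145 − 1)
= 42 · 0.1931
= 8.11 L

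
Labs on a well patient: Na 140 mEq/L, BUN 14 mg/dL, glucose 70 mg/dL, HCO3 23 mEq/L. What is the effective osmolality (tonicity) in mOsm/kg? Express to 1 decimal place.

283.9 mOsm/kg

Effective osmolality excludes urea (freely permeant across cell membranes):
2·Na + glucose/18
= 2·140 + 70/18
= 280 + 3.89
= 283.89 mOsm/kg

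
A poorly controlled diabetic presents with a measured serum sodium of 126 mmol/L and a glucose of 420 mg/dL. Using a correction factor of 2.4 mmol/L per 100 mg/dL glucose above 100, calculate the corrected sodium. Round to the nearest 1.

Corrected Na = measured Na + 2.4 · (glucose − 100)/100
= 126 + 2.4 · (420 − 100)/100
= 126 + 7.7
= 133.7 mmol/L

134 mmol/L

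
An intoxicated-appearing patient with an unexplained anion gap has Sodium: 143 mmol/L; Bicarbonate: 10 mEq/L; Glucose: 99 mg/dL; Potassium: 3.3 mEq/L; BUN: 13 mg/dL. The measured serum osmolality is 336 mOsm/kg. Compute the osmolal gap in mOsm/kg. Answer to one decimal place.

Calculated osmolality = 2·Na + glucose/18 + BUN/2.8
= 2·143 + 99/18 + 13/2.8
= 286 + 5.50 + 4.64
= 296.14 mOsm/kg ≈ 296.1 mOsm/kg
Osmolar gap = measured − calculated = 336 − 296.1 = 39.9 mOsm/kg

39.9 mOsm/kg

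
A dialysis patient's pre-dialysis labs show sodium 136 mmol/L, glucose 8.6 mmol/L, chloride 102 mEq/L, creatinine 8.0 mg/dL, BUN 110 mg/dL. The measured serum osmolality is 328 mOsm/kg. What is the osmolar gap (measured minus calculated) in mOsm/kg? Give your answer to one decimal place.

Calculated osmolality = 2·Na + glucose + BUN/2.8
= 2·136 + 8.6 + 110/2.8
= 272 + 8.60 + 39.29
= 319.89 mOsm/kg ≈ 319.9 mOsm/kg
Osmolar gap = measured − calculated = 328 − 319.9 = 8.1 mOsm/kg

8.1 mOsm/kg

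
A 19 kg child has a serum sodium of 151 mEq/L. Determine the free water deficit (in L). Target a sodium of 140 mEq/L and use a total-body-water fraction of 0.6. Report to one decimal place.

0.9 L

TBW = 0.6 · 19 = 11.4 L
Free water deficit = TBW · (Na/140 − 1)
= 11.4 · (151/140 − 1)
= 11.4 · 0.0786
= 0.9 L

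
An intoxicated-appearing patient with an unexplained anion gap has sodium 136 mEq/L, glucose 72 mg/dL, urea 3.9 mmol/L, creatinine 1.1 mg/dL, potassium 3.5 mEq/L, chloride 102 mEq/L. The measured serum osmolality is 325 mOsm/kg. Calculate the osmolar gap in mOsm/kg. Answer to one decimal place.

Calculated osmolality = 2·Na + glucose/18 + urea
= 2·136 + 72/18 + 3.9
= 272 + 4 + 3.90
= 279.9 mOsm/kg ≈ 279.9 mOsm/kg
Osmolar gap = measured − calculated = 325 − 279.9 = 45.1 mOsm/kg

45.1 mOsm/kg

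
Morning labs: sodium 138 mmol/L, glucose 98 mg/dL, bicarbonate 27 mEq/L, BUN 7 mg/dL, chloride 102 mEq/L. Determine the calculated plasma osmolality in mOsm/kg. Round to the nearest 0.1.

Calculated osmolality = 2·Na + glucose/18 + BUN/2.8
= 2·138 + 98/18 + 7/2.8
= 276 + 5.44 + 2.50
= 283.94 mOsm/kg

283.9 mOsm/kg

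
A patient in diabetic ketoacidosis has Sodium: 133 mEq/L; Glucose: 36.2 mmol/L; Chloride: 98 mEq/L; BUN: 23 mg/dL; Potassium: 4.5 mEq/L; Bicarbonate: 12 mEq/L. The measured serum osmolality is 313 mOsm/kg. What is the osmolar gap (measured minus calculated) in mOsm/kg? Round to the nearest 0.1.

2.6 mOsm/kg

Calculated osmolality = 2·Na + glucose + BUN/2.8
= 2·133 + 36.2 + 23/2.8
= 266 + 36.20 + 8.21
= 310.41 mOsm/kg ≈ 310.4 mOsm/kg
Osmolar gap = measured − calculated = 313 − 310.4 = 2.6 mOsm/kg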